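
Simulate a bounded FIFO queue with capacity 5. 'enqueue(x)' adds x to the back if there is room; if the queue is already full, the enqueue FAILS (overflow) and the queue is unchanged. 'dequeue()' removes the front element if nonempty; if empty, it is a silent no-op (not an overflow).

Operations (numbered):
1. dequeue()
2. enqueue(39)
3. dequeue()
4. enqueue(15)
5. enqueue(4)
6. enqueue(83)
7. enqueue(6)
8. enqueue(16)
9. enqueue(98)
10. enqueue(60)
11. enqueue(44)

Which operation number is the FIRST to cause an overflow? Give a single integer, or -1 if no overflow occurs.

1. dequeue(): empty, no-op, size=0
2. enqueue(39): size=1
3. dequeue(): size=0
4. enqueue(15): size=1
5. enqueue(4): size=2
6. enqueue(83): size=3
7. enqueue(6): size=4
8. enqueue(16): size=5
9. enqueue(98): size=5=cap → OVERFLOW (fail)
10. enqueue(60): size=5=cap → OVERFLOW (fail)
11. enqueue(44): size=5=cap → OVERFLOW (fail)

Answer: 9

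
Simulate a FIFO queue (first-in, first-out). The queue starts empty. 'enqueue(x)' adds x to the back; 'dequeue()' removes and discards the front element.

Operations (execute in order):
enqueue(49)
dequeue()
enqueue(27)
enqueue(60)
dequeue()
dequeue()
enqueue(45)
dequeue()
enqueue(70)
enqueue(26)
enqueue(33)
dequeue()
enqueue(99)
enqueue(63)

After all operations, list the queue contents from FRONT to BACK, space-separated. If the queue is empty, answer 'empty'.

enqueue(49): [49]
dequeue(): []
enqueue(27): [27]
enqueue(60): [27, 60]
dequeue(): [60]
dequeue(): []
enqueue(45): [45]
dequeue(): []
enqueue(70): [70]
enqueue(26): [70, 26]
enqueue(33): [70, 26, 33]
dequeue(): [26, 33]
enqueue(99): [26, 33, 99]
enqueue(63): [26, 33, 99, 63]

Answer: 26 33 99 63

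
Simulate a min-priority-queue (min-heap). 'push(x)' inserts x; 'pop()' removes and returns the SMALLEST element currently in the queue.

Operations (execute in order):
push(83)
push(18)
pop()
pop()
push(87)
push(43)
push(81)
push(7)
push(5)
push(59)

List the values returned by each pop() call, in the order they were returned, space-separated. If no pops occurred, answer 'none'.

Answer: 18 83

Derivation:
push(83): heap contents = [83]
push(18): heap contents = [18, 83]
pop() → 18: heap contents = [83]
pop() → 83: heap contents = []
push(87): heap contents = [87]
push(43): heap contents = [43, 87]
push(81): heap contents = [43, 81, 87]
push(7): heap contents = [7, 43, 81, 87]
push(5): heap contents = [5, 7, 43, 81, 87]
push(59): heap contents = [5, 7, 43, 59, 81, 87]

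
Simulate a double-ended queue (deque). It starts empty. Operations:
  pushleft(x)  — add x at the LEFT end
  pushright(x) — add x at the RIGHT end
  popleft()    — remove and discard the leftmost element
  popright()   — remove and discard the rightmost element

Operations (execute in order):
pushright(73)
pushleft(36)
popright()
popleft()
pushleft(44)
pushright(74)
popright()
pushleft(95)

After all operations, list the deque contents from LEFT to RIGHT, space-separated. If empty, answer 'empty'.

Answer: 95 44

Derivation:
pushright(73): [73]
pushleft(36): [36, 73]
popright(): [36]
popleft(): []
pushleft(44): [44]
pushright(74): [44, 74]
popright(): [44]
pushleft(95): [95, 44]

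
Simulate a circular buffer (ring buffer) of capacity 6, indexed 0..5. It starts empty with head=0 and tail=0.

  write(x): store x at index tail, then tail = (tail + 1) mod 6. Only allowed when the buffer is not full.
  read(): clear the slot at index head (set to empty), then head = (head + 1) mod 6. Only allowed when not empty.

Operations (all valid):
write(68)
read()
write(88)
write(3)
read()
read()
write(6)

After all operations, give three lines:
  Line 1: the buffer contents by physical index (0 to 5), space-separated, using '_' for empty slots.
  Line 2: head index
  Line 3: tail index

Answer: _ _ _ 6 _ _
3
4

Derivation:
write(68): buf=[68 _ _ _ _ _], head=0, tail=1, size=1
read(): buf=[_ _ _ _ _ _], head=1, tail=1, size=0
write(88): buf=[_ 88 _ _ _ _], head=1, tail=2, size=1
write(3): buf=[_ 88 3 _ _ _], head=1, tail=3, size=2
read(): buf=[_ _ 3 _ _ _], head=2, tail=3, size=1
read(): buf=[_ _ _ _ _ _], head=3, tail=3, size=0
write(6): buf=[_ _ _ 6 _ _], head=3, tail=4, size=1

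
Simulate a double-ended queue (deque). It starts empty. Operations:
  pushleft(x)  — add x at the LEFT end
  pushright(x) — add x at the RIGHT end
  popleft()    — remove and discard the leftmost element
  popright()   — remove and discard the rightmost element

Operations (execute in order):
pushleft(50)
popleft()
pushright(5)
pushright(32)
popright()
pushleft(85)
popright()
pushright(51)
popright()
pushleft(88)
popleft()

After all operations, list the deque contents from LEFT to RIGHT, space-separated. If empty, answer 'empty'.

Answer: 85

Derivation:
pushleft(50): [50]
popleft(): []
pushright(5): [5]
pushright(32): [5, 32]
popright(): [5]
pushleft(85): [85, 5]
popright(): [85]
pushright(51): [85, 51]
popright(): [85]
pushleft(88): [88, 85]
popleft(): [85]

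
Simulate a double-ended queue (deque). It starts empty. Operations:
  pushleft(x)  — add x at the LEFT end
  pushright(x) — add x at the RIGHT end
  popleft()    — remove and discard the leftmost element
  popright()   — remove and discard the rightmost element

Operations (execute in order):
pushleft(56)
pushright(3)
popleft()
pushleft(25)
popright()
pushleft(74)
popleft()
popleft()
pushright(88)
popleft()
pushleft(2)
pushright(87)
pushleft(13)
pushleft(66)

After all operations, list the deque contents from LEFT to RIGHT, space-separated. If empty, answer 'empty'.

pushleft(56): [56]
pushright(3): [56, 3]
popleft(): [3]
pushleft(25): [25, 3]
popright(): [25]
pushleft(74): [74, 25]
popleft(): [25]
popleft(): []
pushright(88): [88]
popleft(): []
pushleft(2): [2]
pushright(87): [2, 87]
pushleft(13): [13, 2, 87]
pushleft(66): [66, 13, 2, 87]

Answer: 66 13 2 87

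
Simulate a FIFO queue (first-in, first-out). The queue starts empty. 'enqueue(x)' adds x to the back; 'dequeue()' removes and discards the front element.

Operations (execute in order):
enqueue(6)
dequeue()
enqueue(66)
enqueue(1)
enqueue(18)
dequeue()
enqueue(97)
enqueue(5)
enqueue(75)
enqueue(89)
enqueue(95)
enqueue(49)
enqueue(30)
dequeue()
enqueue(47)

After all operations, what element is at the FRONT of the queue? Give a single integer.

Answer: 18

Derivation:
enqueue(6): queue = [6]
dequeue(): queue = []
enqueue(66): queue = [66]
enqueue(1): queue = [66, 1]
enqueue(18): queue = [66, 1, 18]
dequeue(): queue = [1, 18]
enqueue(97): queue = [1, 18, 97]
enqueue(5): queue = [1, 18, 97, 5]
enqueue(75): queue = [1, 18, 97, 5, 75]
enqueue(89): queue = [1, 18, 97, 5, 75, 89]
enqueue(95): queue = [1, 18, 97, 5, 75, 89, 95]
enqueue(49): queue = [1, 18, 97, 5, 75, 89, 95, 49]
enqueue(30): queue = [1, 18, 97, 5, 75, 89, 95, 49, 30]
dequeue(): queue = [18, 97, 5, 75, 89, 95, 49, 30]
enqueue(47): queue = [18, 97, 5, 75, 89, 95, 49, 30, 47]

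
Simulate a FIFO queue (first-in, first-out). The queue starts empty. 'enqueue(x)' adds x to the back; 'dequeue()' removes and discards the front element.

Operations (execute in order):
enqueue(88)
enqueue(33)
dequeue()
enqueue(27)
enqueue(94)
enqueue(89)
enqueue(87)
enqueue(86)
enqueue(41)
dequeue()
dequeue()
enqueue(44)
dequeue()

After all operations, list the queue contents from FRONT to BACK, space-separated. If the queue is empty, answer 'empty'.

Answer: 89 87 86 41 44

Derivation:
enqueue(88): [88]
enqueue(33): [88, 33]
dequeue(): [33]
enqueue(27): [33, 27]
enqueue(94): [33, 27, 94]
enqueue(89): [33, 27, 94, 89]
enqueue(87): [33, 27, 94, 89, 87]
enqueue(86): [33, 27, 94, 89, 87, 86]
enqueue(41): [33, 27, 94, 89, 87, 86, 41]
dequeue(): [27, 94, 89, 87, 86, 41]
dequeue(): [94, 89, 87, 86, 41]
enqueue(44): [94, 89, 87, 86, 41, 44]
dequeue(): [89, 87, 86, 41, 44]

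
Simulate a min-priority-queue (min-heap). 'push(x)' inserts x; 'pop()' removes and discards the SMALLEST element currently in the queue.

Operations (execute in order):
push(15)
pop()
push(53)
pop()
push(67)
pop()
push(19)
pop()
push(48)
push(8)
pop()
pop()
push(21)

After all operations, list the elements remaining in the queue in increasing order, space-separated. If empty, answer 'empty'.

Answer: 21

Derivation:
push(15): heap contents = [15]
pop() → 15: heap contents = []
push(53): heap contents = [53]
pop() → 53: heap contents = []
push(67): heap contents = [67]
pop() → 67: heap contents = []
push(19): heap contents = [19]
pop() → 19: heap contents = []
push(48): heap contents = [48]
push(8): heap contents = [8, 48]
pop() → 8: heap contents = [48]
pop() → 48: heap contents = []
push(21): heap contents = [21]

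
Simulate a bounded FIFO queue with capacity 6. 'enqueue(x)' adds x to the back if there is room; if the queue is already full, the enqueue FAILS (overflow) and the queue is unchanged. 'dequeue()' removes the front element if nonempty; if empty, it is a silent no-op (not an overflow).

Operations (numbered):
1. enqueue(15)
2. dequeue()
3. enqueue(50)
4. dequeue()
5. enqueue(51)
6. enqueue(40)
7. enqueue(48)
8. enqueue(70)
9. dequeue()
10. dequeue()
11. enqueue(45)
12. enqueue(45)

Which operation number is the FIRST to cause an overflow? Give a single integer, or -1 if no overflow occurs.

Answer: -1

Derivation:
1. enqueue(15): size=1
2. dequeue(): size=0
3. enqueue(50): size=1
4. dequeue(): size=0
5. enqueue(51): size=1
6. enqueue(40): size=2
7. enqueue(48): size=3
8. enqueue(70): size=4
9. dequeue(): size=3
10. dequeue(): size=2
11. enqueue(45): size=3
12. enqueue(45): size=4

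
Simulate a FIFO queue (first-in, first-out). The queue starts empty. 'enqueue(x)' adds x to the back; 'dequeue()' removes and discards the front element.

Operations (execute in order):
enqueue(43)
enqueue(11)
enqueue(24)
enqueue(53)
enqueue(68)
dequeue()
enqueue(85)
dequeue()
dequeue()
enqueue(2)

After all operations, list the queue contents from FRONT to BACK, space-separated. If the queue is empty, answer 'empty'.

enqueue(43): [43]
enqueue(11): [43, 11]
enqueue(24): [43, 11, 24]
enqueue(53): [43, 11, 24, 53]
enqueue(68): [43, 11, 24, 53, 68]
dequeue(): [11, 24, 53, 68]
enqueue(85): [11, 24, 53, 68, 85]
dequeue(): [24, 53, 68, 85]
dequeue(): [53, 68, 85]
enqueue(2): [53, 68, 85, 2]

Answer: 53 68 85 2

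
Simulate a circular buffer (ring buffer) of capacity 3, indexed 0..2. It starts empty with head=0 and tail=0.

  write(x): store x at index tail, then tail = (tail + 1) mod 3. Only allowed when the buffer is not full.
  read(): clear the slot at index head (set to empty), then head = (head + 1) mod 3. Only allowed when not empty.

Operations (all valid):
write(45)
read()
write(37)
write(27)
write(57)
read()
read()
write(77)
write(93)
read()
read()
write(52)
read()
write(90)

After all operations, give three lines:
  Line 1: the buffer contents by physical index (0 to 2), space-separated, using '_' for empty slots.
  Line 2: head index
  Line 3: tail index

write(45): buf=[45 _ _], head=0, tail=1, size=1
read(): buf=[_ _ _], head=1, tail=1, size=0
write(37): buf=[_ 37 _], head=1, tail=2, size=1
write(27): buf=[_ 37 27], head=1, tail=0, size=2
write(57): buf=[57 37 27], head=1, tail=1, size=3
read(): buf=[57 _ 27], head=2, tail=1, size=2
read(): buf=[57 _ _], head=0, tail=1, size=1
write(77): buf=[57 77 _], head=0, tail=2, size=2
write(93): buf=[57 77 93], head=0, tail=0, size=3
read(): buf=[_ 77 93], head=1, tail=0, size=2
read(): buf=[_ _ 93], head=2, tail=0, size=1
write(52): buf=[52 _ 93], head=2, tail=1, size=2
read(): buf=[52 _ _], head=0, tail=1, size=1
write(90): buf=[52 90 _], head=0, tail=2, size=2

Answer: 52 90 _
0
2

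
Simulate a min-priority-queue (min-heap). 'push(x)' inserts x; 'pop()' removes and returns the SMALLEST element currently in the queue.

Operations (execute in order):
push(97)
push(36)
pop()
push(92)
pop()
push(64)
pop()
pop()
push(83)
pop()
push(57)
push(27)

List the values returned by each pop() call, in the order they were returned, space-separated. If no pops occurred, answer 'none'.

Answer: 36 92 64 97 83

Derivation:
push(97): heap contents = [97]
push(36): heap contents = [36, 97]
pop() → 36: heap contents = [97]
push(92): heap contents = [92, 97]
pop() → 92: heap contents = [97]
push(64): heap contents = [64, 97]
pop() → 64: heap contents = [97]
pop() → 97: heap contents = []
push(83): heap contents = [83]
pop() → 83: heap contents = []
push(57): heap contents = [57]
push(27): heap contents = [27, 57]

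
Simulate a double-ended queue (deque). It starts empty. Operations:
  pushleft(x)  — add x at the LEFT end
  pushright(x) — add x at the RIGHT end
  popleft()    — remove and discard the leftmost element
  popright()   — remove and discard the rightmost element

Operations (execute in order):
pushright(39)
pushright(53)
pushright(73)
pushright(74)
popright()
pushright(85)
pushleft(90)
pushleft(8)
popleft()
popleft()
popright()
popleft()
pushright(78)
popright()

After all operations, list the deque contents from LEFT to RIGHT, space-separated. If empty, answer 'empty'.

Answer: 53 73

Derivation:
pushright(39): [39]
pushright(53): [39, 53]
pushright(73): [39, 53, 73]
pushright(74): [39, 53, 73, 74]
popright(): [39, 53, 73]
pushright(85): [39, 53, 73, 85]
pushleft(90): [90, 39, 53, 73, 85]
pushleft(8): [8, 90, 39, 53, 73, 85]
popleft(): [90, 39, 53, 73, 85]
popleft(): [39, 53, 73, 85]
popright(): [39, 53, 73]
popleft(): [53, 73]
pushright(78): [53, 73, 78]
popright(): [53, 73]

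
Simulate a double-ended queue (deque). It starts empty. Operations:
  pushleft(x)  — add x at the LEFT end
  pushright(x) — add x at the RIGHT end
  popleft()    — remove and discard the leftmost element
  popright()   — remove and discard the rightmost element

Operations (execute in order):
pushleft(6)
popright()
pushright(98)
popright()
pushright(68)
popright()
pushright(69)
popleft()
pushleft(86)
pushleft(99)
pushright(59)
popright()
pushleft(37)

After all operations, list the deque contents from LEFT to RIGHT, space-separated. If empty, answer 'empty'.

Answer: 37 99 86

Derivation:
pushleft(6): [6]
popright(): []
pushright(98): [98]
popright(): []
pushright(68): [68]
popright(): []
pushright(69): [69]
popleft(): []
pushleft(86): [86]
pushleft(99): [99, 86]
pushright(59): [99, 86, 59]
popright(): [99, 86]
pushleft(37): [37, 99, 86]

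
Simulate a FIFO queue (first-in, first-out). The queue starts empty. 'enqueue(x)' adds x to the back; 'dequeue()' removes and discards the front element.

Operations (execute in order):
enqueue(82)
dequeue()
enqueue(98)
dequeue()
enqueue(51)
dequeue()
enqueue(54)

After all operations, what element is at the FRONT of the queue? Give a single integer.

enqueue(82): queue = [82]
dequeue(): queue = []
enqueue(98): queue = [98]
dequeue(): queue = []
enqueue(51): queue = [51]
dequeue(): queue = []
enqueue(54): queue = [54]

Answer: 54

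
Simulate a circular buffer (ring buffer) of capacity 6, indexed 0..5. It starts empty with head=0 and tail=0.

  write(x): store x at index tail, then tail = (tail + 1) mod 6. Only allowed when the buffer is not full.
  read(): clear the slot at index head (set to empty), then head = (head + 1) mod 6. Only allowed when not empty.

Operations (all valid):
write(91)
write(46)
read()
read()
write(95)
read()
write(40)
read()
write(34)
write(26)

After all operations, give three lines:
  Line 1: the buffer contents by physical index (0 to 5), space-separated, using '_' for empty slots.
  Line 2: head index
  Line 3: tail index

Answer: _ _ _ _ 34 26
4
0

Derivation:
write(91): buf=[91 _ _ _ _ _], head=0, tail=1, size=1
write(46): buf=[91 46 _ _ _ _], head=0, tail=2, size=2
read(): buf=[_ 46 _ _ _ _], head=1, tail=2, size=1
read(): buf=[_ _ _ _ _ _], head=2, tail=2, size=0
write(95): buf=[_ _ 95 _ _ _], head=2, tail=3, size=1
read(): buf=[_ _ _ _ _ _], head=3, tail=3, size=0
write(40): buf=[_ _ _ 40 _ _], head=3, tail=4, size=1
read(): buf=[_ _ _ _ _ _], head=4, tail=4, size=0
write(34): buf=[_ _ _ _ 34 _], head=4, tail=5, size=1
write(26): buf=[_ _ _ _ 34 26], head=4, tail=0, size=2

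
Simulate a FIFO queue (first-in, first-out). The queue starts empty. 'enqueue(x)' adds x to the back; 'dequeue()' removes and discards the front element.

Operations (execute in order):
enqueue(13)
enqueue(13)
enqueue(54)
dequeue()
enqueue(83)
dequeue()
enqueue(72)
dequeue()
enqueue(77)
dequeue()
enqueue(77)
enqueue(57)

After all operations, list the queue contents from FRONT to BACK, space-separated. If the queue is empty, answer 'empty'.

Answer: 72 77 77 57

Derivation:
enqueue(13): [13]
enqueue(13): [13, 13]
enqueue(54): [13, 13, 54]
dequeue(): [13, 54]
enqueue(83): [13, 54, 83]
dequeue(): [54, 83]
enqueue(72): [54, 83, 72]
dequeue(): [83, 72]
enqueue(77): [83, 72, 77]
dequeue(): [72, 77]
enqueue(77): [72, 77, 77]
enqueue(57): [72, 77, 77, 57]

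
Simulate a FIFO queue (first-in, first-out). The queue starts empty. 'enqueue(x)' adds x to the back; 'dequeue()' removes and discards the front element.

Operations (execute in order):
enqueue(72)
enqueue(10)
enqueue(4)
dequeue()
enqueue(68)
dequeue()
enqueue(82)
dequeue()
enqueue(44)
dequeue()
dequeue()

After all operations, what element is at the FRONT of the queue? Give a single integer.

enqueue(72): queue = [72]
enqueue(10): queue = [72, 10]
enqueue(4): queue = [72, 10, 4]
dequeue(): queue = [10, 4]
enqueue(68): queue = [10, 4, 68]
dequeue(): queue = [4, 68]
enqueue(82): queue = [4, 68, 82]
dequeue(): queue = [68, 82]
enqueue(44): queue = [68, 82, 44]
dequeue(): queue = [82, 44]
dequeue(): queue = [44]

Answer: 44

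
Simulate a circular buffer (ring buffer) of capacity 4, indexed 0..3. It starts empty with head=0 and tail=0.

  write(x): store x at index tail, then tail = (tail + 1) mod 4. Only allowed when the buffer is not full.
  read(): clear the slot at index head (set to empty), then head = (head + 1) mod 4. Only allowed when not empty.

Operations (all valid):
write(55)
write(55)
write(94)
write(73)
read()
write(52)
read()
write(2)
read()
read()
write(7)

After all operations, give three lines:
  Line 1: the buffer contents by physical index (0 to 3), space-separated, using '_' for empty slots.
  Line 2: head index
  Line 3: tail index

write(55): buf=[55 _ _ _], head=0, tail=1, size=1
write(55): buf=[55 55 _ _], head=0, tail=2, size=2
write(94): buf=[55 55 94 _], head=0, tail=3, size=3
write(73): buf=[55 55 94 73], head=0, tail=0, size=4
read(): buf=[_ 55 94 73], head=1, tail=0, size=3
write(52): buf=[52 55 94 73], head=1, tail=1, size=4
read(): buf=[52 _ 94 73], head=2, tail=1, size=3
write(2): buf=[52 2 94 73], head=2, tail=2, size=4
read(): buf=[52 2 _ 73], head=3, tail=2, size=3
read(): buf=[52 2 _ _], head=0, tail=2, size=2
write(7): buf=[52 2 7 _], head=0, tail=3, size=3

Answer: 52 2 7 _
0
3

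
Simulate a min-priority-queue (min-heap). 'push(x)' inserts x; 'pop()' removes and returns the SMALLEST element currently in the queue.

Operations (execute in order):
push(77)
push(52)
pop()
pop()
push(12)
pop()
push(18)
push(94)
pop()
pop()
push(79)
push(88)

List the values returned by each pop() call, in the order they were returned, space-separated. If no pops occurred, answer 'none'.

Answer: 52 77 12 18 94

Derivation:
push(77): heap contents = [77]
push(52): heap contents = [52, 77]
pop() → 52: heap contents = [77]
pop() → 77: heap contents = []
push(12): heap contents = [12]
pop() → 12: heap contents = []
push(18): heap contents = [18]
push(94): heap contents = [18, 94]
pop() → 18: heap contents = [94]
pop() → 94: heap contents = []
push(79): heap contents = [79]
push(88): heap contents = [79, 88]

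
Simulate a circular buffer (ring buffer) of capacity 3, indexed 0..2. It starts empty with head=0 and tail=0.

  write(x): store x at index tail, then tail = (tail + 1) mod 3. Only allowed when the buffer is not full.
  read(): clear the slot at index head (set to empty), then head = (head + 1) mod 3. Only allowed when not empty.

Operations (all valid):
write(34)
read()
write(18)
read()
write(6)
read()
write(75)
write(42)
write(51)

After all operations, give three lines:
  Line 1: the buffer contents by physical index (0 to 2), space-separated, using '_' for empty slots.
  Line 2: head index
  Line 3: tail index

write(34): buf=[34 _ _], head=0, tail=1, size=1
read(): buf=[_ _ _], head=1, tail=1, size=0
write(18): buf=[_ 18 _], head=1, tail=2, size=1
read(): buf=[_ _ _], head=2, tail=2, size=0
write(6): buf=[_ _ 6], head=2, tail=0, size=1
read(): buf=[_ _ _], head=0, tail=0, size=0
write(75): buf=[75 _ _], head=0, tail=1, size=1
write(42): buf=[75 42 _], head=0, tail=2, size=2
write(51): buf=[75 42 51], head=0, tail=0, size=3

Answer: 75 42 51
0
0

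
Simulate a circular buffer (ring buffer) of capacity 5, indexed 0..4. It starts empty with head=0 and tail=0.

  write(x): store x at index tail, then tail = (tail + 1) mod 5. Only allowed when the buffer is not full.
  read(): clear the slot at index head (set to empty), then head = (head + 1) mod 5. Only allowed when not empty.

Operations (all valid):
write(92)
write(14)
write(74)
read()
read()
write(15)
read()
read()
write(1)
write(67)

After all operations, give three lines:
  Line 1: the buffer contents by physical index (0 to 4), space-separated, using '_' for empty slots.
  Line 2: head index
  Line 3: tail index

write(92): buf=[92 _ _ _ _], head=0, tail=1, size=1
write(14): buf=[92 14 _ _ _], head=0, tail=2, size=2
write(74): buf=[92 14 74 _ _], head=0, tail=3, size=3
read(): buf=[_ 14 74 _ _], head=1, tail=3, size=2
read(): buf=[_ _ 74 _ _], head=2, tail=3, size=1
write(15): buf=[_ _ 74 15 _], head=2, tail=4, size=2
read(): buf=[_ _ _ 15 _], head=3, tail=4, size=1
read(): buf=[_ _ _ _ _], head=4, tail=4, size=0
write(1): buf=[_ _ _ _ 1], head=4, tail=0, size=1
write(67): buf=[67 _ _ _ 1], head=4, tail=1, size=2

Answer: 67 _ _ _ 1
4
1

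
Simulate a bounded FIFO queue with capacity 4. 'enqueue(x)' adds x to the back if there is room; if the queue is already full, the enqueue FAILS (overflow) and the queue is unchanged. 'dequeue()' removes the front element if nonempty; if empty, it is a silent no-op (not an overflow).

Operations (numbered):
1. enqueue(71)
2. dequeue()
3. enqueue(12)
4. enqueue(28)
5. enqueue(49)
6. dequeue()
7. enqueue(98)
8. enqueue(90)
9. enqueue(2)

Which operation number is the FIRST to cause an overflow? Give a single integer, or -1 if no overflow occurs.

Answer: 9

Derivation:
1. enqueue(71): size=1
2. dequeue(): size=0
3. enqueue(12): size=1
4. enqueue(28): size=2
5. enqueue(49): size=3
6. dequeue(): size=2
7. enqueue(98): size=3
8. enqueue(90): size=4
9. enqueue(2): size=4=cap → OVERFLOW (fail)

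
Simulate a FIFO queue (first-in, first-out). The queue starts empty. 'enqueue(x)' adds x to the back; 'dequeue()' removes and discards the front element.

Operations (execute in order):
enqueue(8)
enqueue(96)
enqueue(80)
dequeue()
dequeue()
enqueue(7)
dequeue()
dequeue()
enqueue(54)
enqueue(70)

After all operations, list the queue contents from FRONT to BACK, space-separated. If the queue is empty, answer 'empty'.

enqueue(8): [8]
enqueue(96): [8, 96]
enqueue(80): [8, 96, 80]
dequeue(): [96, 80]
dequeue(): [80]
enqueue(7): [80, 7]
dequeue(): [7]
dequeue(): []
enqueue(54): [54]
enqueue(70): [54, 70]

Answer: 54 70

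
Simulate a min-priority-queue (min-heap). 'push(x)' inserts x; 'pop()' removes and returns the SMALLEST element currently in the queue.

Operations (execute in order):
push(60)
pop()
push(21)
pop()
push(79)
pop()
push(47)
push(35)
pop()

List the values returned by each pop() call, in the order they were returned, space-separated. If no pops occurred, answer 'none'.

push(60): heap contents = [60]
pop() → 60: heap contents = []
push(21): heap contents = [21]
pop() → 21: heap contents = []
push(79): heap contents = [79]
pop() → 79: heap contents = []
push(47): heap contents = [47]
push(35): heap contents = [35, 47]
pop() → 35: heap contents = [47]

Answer: 60 21 79 35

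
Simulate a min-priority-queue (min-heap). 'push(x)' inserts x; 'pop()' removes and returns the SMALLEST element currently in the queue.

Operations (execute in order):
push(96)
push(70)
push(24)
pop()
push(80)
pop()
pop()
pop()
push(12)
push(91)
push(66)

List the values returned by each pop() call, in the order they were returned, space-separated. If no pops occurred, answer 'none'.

push(96): heap contents = [96]
push(70): heap contents = [70, 96]
push(24): heap contents = [24, 70, 96]
pop() → 24: heap contents = [70, 96]
push(80): heap contents = [70, 80, 96]
pop() → 70: heap contents = [80, 96]
pop() → 80: heap contents = [96]
pop() → 96: heap contents = []
push(12): heap contents = [12]
push(91): heap contents = [12, 91]
push(66): heap contents = [12, 66, 91]

Answer: 24 70 80 96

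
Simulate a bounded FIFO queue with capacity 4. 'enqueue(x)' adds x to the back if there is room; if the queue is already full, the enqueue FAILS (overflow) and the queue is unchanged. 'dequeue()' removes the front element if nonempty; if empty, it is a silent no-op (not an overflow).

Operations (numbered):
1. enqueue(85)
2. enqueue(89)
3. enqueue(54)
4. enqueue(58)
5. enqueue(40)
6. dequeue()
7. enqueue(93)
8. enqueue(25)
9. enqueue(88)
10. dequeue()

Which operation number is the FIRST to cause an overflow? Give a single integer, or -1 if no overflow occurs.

Answer: 5

Derivation:
1. enqueue(85): size=1
2. enqueue(89): size=2
3. enqueue(54): size=3
4. enqueue(58): size=4
5. enqueue(40): size=4=cap → OVERFLOW (fail)
6. dequeue(): size=3
7. enqueue(93): size=4
8. enqueue(25): size=4=cap → OVERFLOW (fail)
9. enqueue(88): size=4=cap → OVERFLOW (fail)
10. dequeue(): size=3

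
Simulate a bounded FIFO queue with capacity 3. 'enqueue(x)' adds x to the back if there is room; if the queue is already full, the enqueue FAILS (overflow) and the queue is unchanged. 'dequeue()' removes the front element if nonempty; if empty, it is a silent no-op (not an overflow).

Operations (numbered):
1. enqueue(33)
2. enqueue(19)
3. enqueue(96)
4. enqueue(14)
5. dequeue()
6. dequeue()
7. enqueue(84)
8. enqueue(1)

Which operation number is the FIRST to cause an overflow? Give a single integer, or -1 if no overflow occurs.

Answer: 4

Derivation:
1. enqueue(33): size=1
2. enqueue(19): size=2
3. enqueue(96): size=3
4. enqueue(14): size=3=cap → OVERFLOW (fail)
5. dequeue(): size=2
6. dequeue(): size=1
7. enqueue(84): size=2
8. enqueue(1): size=3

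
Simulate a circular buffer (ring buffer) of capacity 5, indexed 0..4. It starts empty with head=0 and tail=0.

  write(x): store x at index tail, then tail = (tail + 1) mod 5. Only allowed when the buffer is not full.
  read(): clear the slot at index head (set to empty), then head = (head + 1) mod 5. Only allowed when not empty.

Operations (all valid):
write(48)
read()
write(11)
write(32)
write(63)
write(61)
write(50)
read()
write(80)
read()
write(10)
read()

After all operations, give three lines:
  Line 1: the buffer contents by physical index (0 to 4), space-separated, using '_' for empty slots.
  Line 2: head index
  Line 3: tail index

Answer: 50 80 10 _ 61
4
3

Derivation:
write(48): buf=[48 _ _ _ _], head=0, tail=1, size=1
read(): buf=[_ _ _ _ _], head=1, tail=1, size=0
write(11): buf=[_ 11 _ _ _], head=1, tail=2, size=1
write(32): buf=[_ 11 32 _ _], head=1, tail=3, size=2
write(63): buf=[_ 11 32 63 _], head=1, tail=4, size=3
write(61): buf=[_ 11 32 63 61], head=1, tail=0, size=4
write(50): buf=[50 11 32 63 61], head=1, tail=1, size=5
read(): buf=[50 _ 32 63 61], head=2, tail=1, size=4
write(80): buf=[50 80 32 63 61], head=2, tail=2, size=5
read(): buf=[50 80 _ 63 61], head=3, tail=2, size=4
write(10): buf=[50 80 10 63 61], head=3, tail=3, size=5
read(): buf=[50 80 10 _ 61], head=4, tail=3, size=4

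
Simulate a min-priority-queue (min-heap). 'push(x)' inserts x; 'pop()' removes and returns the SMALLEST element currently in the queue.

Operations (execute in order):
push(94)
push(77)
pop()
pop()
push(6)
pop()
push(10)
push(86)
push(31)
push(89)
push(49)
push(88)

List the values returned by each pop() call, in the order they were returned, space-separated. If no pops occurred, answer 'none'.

Answer: 77 94 6

Derivation:
push(94): heap contents = [94]
push(77): heap contents = [77, 94]
pop() → 77: heap contents = [94]
pop() → 94: heap contents = []
push(6): heap contents = [6]
pop() → 6: heap contents = []
push(10): heap contents = [10]
push(86): heap contents = [10, 86]
push(31): heap contents = [10, 31, 86]
push(89): heap contents = [10, 31, 86, 89]
push(49): heap contents = [10, 31, 49, 86, 89]
push(88): heap contents = [10, 31, 49, 86, 88, 89]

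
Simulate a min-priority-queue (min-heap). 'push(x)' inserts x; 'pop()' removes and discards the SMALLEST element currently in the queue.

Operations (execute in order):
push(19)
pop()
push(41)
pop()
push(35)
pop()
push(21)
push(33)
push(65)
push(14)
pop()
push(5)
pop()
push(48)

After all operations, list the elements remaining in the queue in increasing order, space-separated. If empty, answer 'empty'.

Answer: 21 33 48 65

Derivation:
push(19): heap contents = [19]
pop() → 19: heap contents = []
push(41): heap contents = [41]
pop() → 41: heap contents = []
push(35): heap contents = [35]
pop() → 35: heap contents = []
push(21): heap contents = [21]
push(33): heap contents = [21, 33]
push(65): heap contents = [21, 33, 65]
push(14): heap contents = [14, 21, 33, 65]
pop() → 14: heap contents = [21, 33, 65]
push(5): heap contents = [5, 21, 33, 65]
pop() → 5: heap contents = [21, 33, 65]
push(48): heap contents = [21, 33, 48, 65]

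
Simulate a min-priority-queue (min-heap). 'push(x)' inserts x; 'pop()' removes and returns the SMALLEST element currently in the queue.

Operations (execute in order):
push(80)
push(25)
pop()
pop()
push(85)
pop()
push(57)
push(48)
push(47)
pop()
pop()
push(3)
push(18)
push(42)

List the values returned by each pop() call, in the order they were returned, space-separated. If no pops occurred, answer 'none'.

Answer: 25 80 85 47 48

Derivation:
push(80): heap contents = [80]
push(25): heap contents = [25, 80]
pop() → 25: heap contents = [80]
pop() → 80: heap contents = []
push(85): heap contents = [85]
pop() → 85: heap contents = []
push(57): heap contents = [57]
push(48): heap contents = [48, 57]
push(47): heap contents = [47, 48, 57]
pop() → 47: heap contents = [48, 57]
pop() → 48: heap contents = [57]
push(3): heap contents = [3, 57]
push(18): heap contents = [3, 18, 57]
push(42): heap contents = [3, 18, 42, 57]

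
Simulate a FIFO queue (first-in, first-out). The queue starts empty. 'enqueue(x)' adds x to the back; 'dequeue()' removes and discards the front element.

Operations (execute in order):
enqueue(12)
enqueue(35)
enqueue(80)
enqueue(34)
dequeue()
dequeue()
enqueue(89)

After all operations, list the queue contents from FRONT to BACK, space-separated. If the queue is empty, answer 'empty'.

enqueue(12): [12]
enqueue(35): [12, 35]
enqueue(80): [12, 35, 80]
enqueue(34): [12, 35, 80, 34]
dequeue(): [35, 80, 34]
dequeue(): [80, 34]
enqueue(89): [80, 34, 89]

Answer: 80 34 89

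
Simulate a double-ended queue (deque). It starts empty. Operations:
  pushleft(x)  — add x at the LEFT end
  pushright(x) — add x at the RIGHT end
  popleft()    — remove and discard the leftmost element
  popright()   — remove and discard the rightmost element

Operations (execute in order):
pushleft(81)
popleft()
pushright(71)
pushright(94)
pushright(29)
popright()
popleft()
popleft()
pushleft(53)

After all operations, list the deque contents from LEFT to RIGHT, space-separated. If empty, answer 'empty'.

Answer: 53

Derivation:
pushleft(81): [81]
popleft(): []
pushright(71): [71]
pushright(94): [71, 94]
pushright(29): [71, 94, 29]
popright(): [71, 94]
popleft(): [94]
popleft(): []
pushleft(53): [53]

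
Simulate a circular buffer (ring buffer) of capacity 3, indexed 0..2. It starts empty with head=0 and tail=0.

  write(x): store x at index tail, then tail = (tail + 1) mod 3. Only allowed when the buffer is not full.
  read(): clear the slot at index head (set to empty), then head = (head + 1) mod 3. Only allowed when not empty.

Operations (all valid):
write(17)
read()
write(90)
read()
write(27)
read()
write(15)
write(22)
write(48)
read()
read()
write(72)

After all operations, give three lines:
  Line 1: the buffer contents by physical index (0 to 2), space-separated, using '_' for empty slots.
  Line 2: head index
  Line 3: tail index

write(17): buf=[17 _ _], head=0, tail=1, size=1
read(): buf=[_ _ _], head=1, tail=1, size=0
write(90): buf=[_ 90 _], head=1, tail=2, size=1
read(): buf=[_ _ _], head=2, tail=2, size=0
write(27): buf=[_ _ 27], head=2, tail=0, size=1
read(): buf=[_ _ _], head=0, tail=0, size=0
write(15): buf=[15 _ _], head=0, tail=1, size=1
write(22): buf=[15 22 _], head=0, tail=2, size=2
write(48): buf=[15 22 48], head=0, tail=0, size=3
read(): buf=[_ 22 48], head=1, tail=0, size=2
read(): buf=[_ _ 48], head=2, tail=0, size=1
write(72): buf=[72 _ 48], head=2, tail=1, size=2

Answer: 72 _ 48
2
1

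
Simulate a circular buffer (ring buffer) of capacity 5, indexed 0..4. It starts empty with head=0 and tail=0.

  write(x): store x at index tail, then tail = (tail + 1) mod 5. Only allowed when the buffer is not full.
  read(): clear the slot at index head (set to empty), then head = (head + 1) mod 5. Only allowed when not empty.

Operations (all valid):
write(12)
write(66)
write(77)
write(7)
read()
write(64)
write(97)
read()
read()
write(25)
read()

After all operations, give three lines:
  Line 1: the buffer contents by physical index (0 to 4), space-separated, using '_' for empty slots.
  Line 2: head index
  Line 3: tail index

write(12): buf=[12 _ _ _ _], head=0, tail=1, size=1
write(66): buf=[12 66 _ _ _], head=0, tail=2, size=2
write(77): buf=[12 66 77 _ _], head=0, tail=3, size=3
write(7): buf=[12 66 77 7 _], head=0, tail=4, size=4
read(): buf=[_ 66 77 7 _], head=1, tail=4, size=3
write(64): buf=[_ 66 77 7 64], head=1, tail=0, size=4
write(97): buf=[97 66 77 7 64], head=1, tail=1, size=5
read(): buf=[97 _ 77 7 64], head=2, tail=1, size=4
read(): buf=[97 _ _ 7 64], head=3, tail=1, size=3
write(25): buf=[97 25 _ 7 64], head=3, tail=2, size=4
read(): buf=[97 25 _ _ 64], head=4, tail=2, size=3

Answer: 97 25 _ _ 64
4
2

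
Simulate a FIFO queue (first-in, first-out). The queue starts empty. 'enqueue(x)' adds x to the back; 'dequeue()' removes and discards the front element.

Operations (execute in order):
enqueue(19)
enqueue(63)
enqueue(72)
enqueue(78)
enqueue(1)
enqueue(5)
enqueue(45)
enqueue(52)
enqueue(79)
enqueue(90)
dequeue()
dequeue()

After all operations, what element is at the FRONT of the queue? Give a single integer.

Answer: 72

Derivation:
enqueue(19): queue = [19]
enqueue(63): queue = [19, 63]
enqueue(72): queue = [19, 63, 72]
enqueue(78): queue = [19, 63, 72, 78]
enqueue(1): queue = [19, 63, 72, 78, 1]
enqueue(5): queue = [19, 63, 72, 78, 1, 5]
enqueue(45): queue = [19, 63, 72, 78, 1, 5, 45]
enqueue(52): queue = [19, 63, 72, 78, 1, 5, 45, 52]
enqueue(79): queue = [19, 63, 72, 78, 1, 5, 45, 52, 79]
enqueue(90): queue = [19, 63, 72, 78, 1, 5, 45, 52, 79, 90]
dequeue(): queue = [63, 72, 78, 1, 5, 45, 52, 79, 90]
dequeue(): queue = [72, 78, 1, 5, 45, 52, 79, 90]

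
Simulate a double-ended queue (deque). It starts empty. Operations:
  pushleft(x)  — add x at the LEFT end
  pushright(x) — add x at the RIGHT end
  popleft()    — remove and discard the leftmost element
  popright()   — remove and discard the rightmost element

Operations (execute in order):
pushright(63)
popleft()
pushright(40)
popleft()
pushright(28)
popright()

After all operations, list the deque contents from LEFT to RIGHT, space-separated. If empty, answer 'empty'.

pushright(63): [63]
popleft(): []
pushright(40): [40]
popleft(): []
pushright(28): [28]
popright(): []

Answer: empty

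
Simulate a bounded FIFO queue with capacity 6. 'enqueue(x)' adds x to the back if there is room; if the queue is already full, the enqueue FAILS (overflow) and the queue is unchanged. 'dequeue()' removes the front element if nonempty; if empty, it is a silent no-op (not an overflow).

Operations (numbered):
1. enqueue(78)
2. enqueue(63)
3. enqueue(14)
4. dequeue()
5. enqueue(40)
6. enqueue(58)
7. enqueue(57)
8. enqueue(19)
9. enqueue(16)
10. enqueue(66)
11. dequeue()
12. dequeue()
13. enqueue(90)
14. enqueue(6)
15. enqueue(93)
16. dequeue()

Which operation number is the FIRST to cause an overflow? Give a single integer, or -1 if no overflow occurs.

1. enqueue(78): size=1
2. enqueue(63): size=2
3. enqueue(14): size=3
4. dequeue(): size=2
5. enqueue(40): size=3
6. enqueue(58): size=4
7. enqueue(57): size=5
8. enqueue(19): size=6
9. enqueue(16): size=6=cap → OVERFLOW (fail)
10. enqueue(66): size=6=cap → OVERFLOW (fail)
11. dequeue(): size=5
12. dequeue(): size=4
13. enqueue(90): size=5
14. enqueue(6): size=6
15. enqueue(93): size=6=cap → OVERFLOW (fail)
16. dequeue(): size=5

Answer: 9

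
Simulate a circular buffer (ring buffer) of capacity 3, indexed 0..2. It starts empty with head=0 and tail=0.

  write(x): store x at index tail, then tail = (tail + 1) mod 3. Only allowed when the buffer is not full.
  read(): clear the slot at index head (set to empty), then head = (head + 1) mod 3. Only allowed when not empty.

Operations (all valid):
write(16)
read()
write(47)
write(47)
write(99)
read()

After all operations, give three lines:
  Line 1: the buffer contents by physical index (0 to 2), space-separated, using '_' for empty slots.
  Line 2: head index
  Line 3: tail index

write(16): buf=[16 _ _], head=0, tail=1, size=1
read(): buf=[_ _ _], head=1, tail=1, size=0
write(47): buf=[_ 47 _], head=1, tail=2, size=1
write(47): buf=[_ 47 47], head=1, tail=0, size=2
write(99): buf=[99 47 47], head=1, tail=1, size=3
read(): buf=[99 _ 47], head=2, tail=1, size=2

Answer: 99 _ 47
2
1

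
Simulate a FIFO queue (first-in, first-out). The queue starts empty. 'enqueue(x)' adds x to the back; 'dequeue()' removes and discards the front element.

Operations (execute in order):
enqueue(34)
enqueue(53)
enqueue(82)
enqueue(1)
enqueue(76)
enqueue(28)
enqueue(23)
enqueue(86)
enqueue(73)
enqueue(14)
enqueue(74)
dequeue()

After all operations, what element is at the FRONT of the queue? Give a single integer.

enqueue(34): queue = [34]
enqueue(53): queue = [34, 53]
enqueue(82): queue = [34, 53, 82]
enqueue(1): queue = [34, 53, 82, 1]
enqueue(76): queue = [34, 53, 82, 1, 76]
enqueue(28): queue = [34, 53, 82, 1, 76, 28]
enqueue(23): queue = [34, 53, 82, 1, 76, 28, 23]
enqueue(86): queue = [34, 53, 82, 1, 76, 28, 23, 86]
enqueue(73): queue = [34, 53, 82, 1, 76, 28, 23, 86, 73]
enqueue(14): queue = [34, 53, 82, 1, 76, 28, 23, 86, 73, 14]
enqueue(74): queue = [34, 53, 82, 1, 76, 28, 23, 86, 73, 14, 74]
dequeue(): queue = [53, 82, 1, 76, 28, 23, 86, 73, 14, 74]

Answer: 53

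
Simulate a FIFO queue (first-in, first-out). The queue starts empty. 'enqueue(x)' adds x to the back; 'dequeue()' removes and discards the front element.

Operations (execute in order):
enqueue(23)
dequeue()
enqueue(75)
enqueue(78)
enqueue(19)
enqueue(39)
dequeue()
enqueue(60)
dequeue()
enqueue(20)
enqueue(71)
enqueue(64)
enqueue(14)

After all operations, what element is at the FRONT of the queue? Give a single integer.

Answer: 19

Derivation:
enqueue(23): queue = [23]
dequeue(): queue = []
enqueue(75): queue = [75]
enqueue(78): queue = [75, 78]
enqueue(19): queue = [75, 78, 19]
enqueue(39): queue = [75, 78, 19, 39]
dequeue(): queue = [78, 19, 39]
enqueue(60): queue = [78, 19, 39, 60]
dequeue(): queue = [19, 39, 60]
enqueue(20): queue = [19, 39, 60, 20]
enqueue(71): queue = [19, 39, 60, 20, 71]
enqueue(64): queue = [19, 39, 60, 20, 71, 64]
enqueue(14): queue = [19, 39, 60, 20, 71, 64, 14]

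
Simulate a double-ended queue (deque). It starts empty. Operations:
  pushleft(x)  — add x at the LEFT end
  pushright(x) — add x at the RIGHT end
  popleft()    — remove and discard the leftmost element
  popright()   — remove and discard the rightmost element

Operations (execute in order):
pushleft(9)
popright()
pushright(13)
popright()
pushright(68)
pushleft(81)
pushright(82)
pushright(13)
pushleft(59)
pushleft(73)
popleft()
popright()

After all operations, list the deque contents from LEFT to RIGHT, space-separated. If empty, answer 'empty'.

Answer: 59 81 68 82

Derivation:
pushleft(9): [9]
popright(): []
pushright(13): [13]
popright(): []
pushright(68): [68]
pushleft(81): [81, 68]
pushright(82): [81, 68, 82]
pushright(13): [81, 68, 82, 13]
pushleft(59): [59, 81, 68, 82, 13]
pushleft(73): [73, 59, 81, 68, 82, 13]
popleft(): [59, 81, 68, 82, 13]
popright(): [59, 81, 68, 82]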